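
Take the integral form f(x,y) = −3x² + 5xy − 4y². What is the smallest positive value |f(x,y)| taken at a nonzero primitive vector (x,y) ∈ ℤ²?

translate: b→1 (≡-5 mod 6), so (3,-5,4)→(3,1,2)
flip: (3,1,2)→(2,-1,3)
reduced (well bottom): (2,-1,3) with a≤c, −a<b≤a
well minimum |f| = |-2| = 2 (negative-definite)

2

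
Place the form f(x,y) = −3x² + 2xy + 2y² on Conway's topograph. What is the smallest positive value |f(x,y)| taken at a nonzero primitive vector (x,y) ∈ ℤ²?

river: ρ → (2,2,-3)
river: ρ → (-3,4,1)
river: ρ → (1,4,-3)
river: ρ → (-3,2,2)
closes: descent 0, river 4
min |a| on river = 1

1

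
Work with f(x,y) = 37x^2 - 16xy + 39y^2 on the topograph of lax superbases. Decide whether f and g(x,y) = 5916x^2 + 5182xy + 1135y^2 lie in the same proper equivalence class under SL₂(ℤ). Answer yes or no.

D₁ = -5516, D₂ = -5516
f: reduced (well bottom): (37,-16,39) with a≤c, −a<b≤a
g: flip: (5916,5182,1135)→(1135,-5182,5916)
g: translate: b→-642 (≡-5182 mod 2270), so (1135,-5182,5916)→(1135,-642,92)
g: flip: (1135,-642,92)→(92,642,1135)
g: translate: b→90 (≡642 mod 184), so (92,642,1135)→(92,90,37)
g: flip: (92,90,37)→(37,-90,92)
g: translate: b→-16 (≡-90 mod 74), so (37,-90,92)→(37,-16,39)
g: reduced (well bottom): (37,-16,39) with a≤c, −a<b≤a
reduced forms (37, -16, 39) vs (37, -16, 39) ⇒ equivalent

yes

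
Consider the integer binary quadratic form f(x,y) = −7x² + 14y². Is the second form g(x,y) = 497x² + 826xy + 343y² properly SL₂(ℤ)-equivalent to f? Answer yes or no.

D₁ = 392, D₂ = 392
river cycle of f (length 2): (-7, 14, 7), (7, 14, -7)
river cycle of g (length 2): (-7, 14, 7), (7, 14, -7)
cycles coincide ⇒ equivalent

yes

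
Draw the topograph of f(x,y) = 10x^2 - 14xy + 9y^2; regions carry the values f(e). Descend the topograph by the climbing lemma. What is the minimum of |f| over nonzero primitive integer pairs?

translate: b→6 (≡-14 mod 20), so (10,-14,9)→(10,6,5)
flip: (10,6,5)→(5,-6,10)
translate: b→4 (≡-6 mod 10), so (5,-6,10)→(5,4,9)
reduced (well bottom): (5,4,9) with a≤c, −a<b≤a
well minimum = a = 5

5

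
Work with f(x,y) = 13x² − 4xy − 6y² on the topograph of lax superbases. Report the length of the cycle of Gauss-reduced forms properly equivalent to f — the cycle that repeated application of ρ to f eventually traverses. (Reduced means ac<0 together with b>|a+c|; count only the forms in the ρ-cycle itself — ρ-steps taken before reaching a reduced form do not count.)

D = 328, ⌊√D⌋ = 18
descent: ρ → (-6,16,3)  [lands on river]
river: ρ → (3,14,-11)
river: ρ → (-11,8,6)
river: ρ → (6,16,-3)
river: ρ → (-3,14,11)
river: ρ → (11,8,-6)
ρ-cycle length = 6 (tail of 1 descent step not counted)

6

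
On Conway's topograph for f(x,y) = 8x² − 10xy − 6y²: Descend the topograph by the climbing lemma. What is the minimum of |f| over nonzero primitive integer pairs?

descent: ρ → (-6,10,8)  [lands on river]
river: ρ → (8,6,-8)
river: ρ → (-8,10,6)
river: ρ → (6,14,-4)
river: ρ → (-4,10,12)
river: ρ → (12,14,-2)
river: ρ → (-2,14,12)
river: ρ → (12,10,-4)
river: ρ → (-4,14,6)
river: ρ → (6,10,-8)
river: ρ → (-8,6,8)
river: ρ → (8,10,-6)
river: ρ → (-6,14,4)
river: ρ → (4,10,-12)
river: ρ → (-12,14,2)
river: ρ → (2,14,-12)
river: ρ → (-12,10,4)
river: ρ → (4,14,-6)
closes: descent 1, river 18
min |a| on river = 2

2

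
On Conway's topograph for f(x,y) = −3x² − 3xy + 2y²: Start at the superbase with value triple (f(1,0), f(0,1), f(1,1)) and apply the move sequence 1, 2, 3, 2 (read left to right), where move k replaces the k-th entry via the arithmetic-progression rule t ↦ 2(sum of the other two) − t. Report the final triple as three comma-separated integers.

start (-3,2,-4) = (f(1,0),f(0,1),f(1,1))
replace slot 1: 2·(2+(-4)) − (-3) = -1 → (-1,2,-4)
replace slot 2: 2·((-1)+(-4)) − 2 = -12 → (-1,-12,-4)
replace slot 3: 2·((-1)+(-12)) − (-4) = -22 → (-1,-12,-22)
replace slot 2: 2·((-1)+(-22)) − (-12) = -34 → (-1,-34,-22)

-1,-34,-22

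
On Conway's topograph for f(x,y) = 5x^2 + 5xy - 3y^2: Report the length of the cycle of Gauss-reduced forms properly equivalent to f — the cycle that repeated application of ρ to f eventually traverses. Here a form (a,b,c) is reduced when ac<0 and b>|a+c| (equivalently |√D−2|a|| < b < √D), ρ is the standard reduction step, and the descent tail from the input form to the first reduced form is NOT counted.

D = 85, ⌊√D⌋ = 9
river: ρ → (-3,7,3)
river: ρ → (3,5,-5)
river: ρ → (-5,5,3)
river: ρ → (3,7,-3)
river: ρ → (-3,5,5)
river: ρ → (5,5,-3)
ρ-cycle length = 6 (tail of 0 descent steps not counted)

6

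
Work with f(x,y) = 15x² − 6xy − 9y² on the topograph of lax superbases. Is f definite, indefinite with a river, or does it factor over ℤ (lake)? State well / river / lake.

D = b²−4ac = (-6)² − 4·15·(-9) = 576
D = 24² is a perfect square ⇒ form factors over ℤ ⇒ lakes

lake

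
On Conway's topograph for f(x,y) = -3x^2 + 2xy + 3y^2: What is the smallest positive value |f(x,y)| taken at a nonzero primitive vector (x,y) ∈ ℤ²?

river: ρ → (3,4,-2)
river: ρ → (-2,4,3)
river: ρ → (3,2,-3)
river: ρ → (-3,4,2)
river: ρ → (2,4,-3)
river: ρ → (-3,2,3)
closes: descent 0, river 6
min |a| on river = 2

2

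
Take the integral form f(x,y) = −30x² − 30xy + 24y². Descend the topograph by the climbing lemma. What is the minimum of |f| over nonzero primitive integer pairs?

descent: ρ → (24,30,-30)  [lands on river]
river: ρ → (-30,30,24)
river: ρ → (24,18,-36)
river: ρ → (-36,54,6)
river: ρ → (6,54,-36)
river: ρ → (-36,18,24)
closes: descent 1, river 6
min |a| on river = 6

6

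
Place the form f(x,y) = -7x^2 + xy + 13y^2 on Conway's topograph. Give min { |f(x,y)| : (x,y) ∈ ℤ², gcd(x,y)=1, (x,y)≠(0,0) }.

descent: ρ → (13,-1,-7)
descent: ρ → (-7,15,5)  [lands on river]
river: ρ → (5,15,-7)
river: ρ → (-7,13,7)
river: ρ → (7,15,-5)
river: ρ → (-5,15,7)
river: ρ → (7,13,-7)
closes: descent 2, river 6
min |a| on river = 5

5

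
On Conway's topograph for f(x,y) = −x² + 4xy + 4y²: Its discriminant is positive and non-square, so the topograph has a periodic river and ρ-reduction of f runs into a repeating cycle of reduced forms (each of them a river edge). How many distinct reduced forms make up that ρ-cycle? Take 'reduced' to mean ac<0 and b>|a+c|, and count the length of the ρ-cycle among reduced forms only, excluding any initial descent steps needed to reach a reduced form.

D = 32, ⌊√D⌋ = 5
river: ρ → (4,4,-1)
river: ρ → (-1,4,4)
ρ-cycle length = 2 (tail of 0 descent steps not counted)

2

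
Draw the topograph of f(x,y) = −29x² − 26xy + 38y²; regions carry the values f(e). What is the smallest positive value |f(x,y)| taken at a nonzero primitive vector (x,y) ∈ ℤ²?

descent: ρ → (38,26,-29)  [lands on river]
river: ρ → (-29,32,35)
river: ρ → (35,38,-26)
river: ρ → (-26,66,7)
river: ρ → (7,60,-53)
river: ρ → (-53,46,14)
river: ρ → (14,66,-13)
river: ρ → (-13,64,19)
river: ρ → (19,50,-34)
river: ρ → (-34,18,35)
river: ρ → (35,52,-17)
river: ρ → (-17,50,38)
closes: descent 1, river 12
min |a| on river = 7

7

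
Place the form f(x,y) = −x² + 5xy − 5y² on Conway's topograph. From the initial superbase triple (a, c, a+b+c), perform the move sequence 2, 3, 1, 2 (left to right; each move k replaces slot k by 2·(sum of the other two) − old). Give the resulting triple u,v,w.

start (-1,-5,-1) = (f(1,0),f(0,1),f(1,1))
replace slot 2: 2·((-1)+(-1)) − (-5) = 1 → (-1,1,-1)
replace slot 3: 2·((-1)+1) − (-1) = 1 → (-1,1,1)
replace slot 1: 2·(1+1) − (-1) = 5 → (5,1,1)
replace slot 2: 2·(5+1) − 1 = 11 → (5,11,1)

5,11,1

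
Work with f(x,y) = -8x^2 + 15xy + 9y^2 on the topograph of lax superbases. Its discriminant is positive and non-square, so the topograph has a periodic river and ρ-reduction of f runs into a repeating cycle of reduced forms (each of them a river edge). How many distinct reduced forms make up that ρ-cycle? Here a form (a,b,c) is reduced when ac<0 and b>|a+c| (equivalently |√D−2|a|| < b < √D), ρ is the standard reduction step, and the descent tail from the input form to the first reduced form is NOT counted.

D = 513, ⌊√D⌋ = 22
river: ρ → (9,21,-2)
river: ρ → (-2,19,19)
river: ρ → (19,19,-2)
river: ρ → (-2,21,9)
river: ρ → (9,15,-8)
river: ρ → (-8,17,7)
river: ρ → (7,11,-14)
river: ρ → (-14,17,4)
river: ρ → (4,15,-18)
river: ρ → (-18,21,1)
river: ρ → (1,21,-18)
river: ρ → (-18,15,4)
river: ρ → (4,17,-14)
river: ρ → (-14,11,7)
river: ρ → (7,17,-8)
river: ρ → (-8,15,9)
ρ-cycle length = 16 (tail of 0 descent steps not counted)

16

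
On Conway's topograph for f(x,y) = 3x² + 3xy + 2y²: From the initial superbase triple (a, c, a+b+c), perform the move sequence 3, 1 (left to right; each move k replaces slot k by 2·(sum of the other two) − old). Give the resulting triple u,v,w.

start (3,2,8) = (f(1,0),f(0,1),f(1,1))
replace slot 3: 2·(3+2) − 8 = 2 → (3,2,2)
replace slot 1: 2·(2+2) − 3 = 5 → (5,2,2)

5,2,2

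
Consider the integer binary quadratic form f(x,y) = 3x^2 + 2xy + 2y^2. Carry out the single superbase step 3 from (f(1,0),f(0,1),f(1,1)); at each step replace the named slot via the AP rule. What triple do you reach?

start (3,2,7) = (f(1,0),f(0,1),f(1,1))
replace slot 3: 2·(3+2) − 7 = 3 → (3,2,3)

3,2,3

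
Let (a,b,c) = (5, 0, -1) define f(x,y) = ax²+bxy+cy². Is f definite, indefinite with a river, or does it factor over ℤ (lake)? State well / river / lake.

D = b²−4ac = 0² − 4·5·(-1) = 20
D > 0 non-square ⇒ indefinite ⇒ periodic river

river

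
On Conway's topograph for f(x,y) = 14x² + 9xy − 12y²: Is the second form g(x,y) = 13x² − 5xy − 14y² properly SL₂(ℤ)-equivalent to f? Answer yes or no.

D₁ = 753, D₂ = 753
river cycle of f (length 24): (-12, 15, 11), (11, 7, -16), (-16, 25, 2), (2, 27, -3), (-3, 27, 2), (2, 25, -16), (-16, 7, 11), (11, 15, -12), (-12, 9, 14), (14, 19, -7), … (14 more)
river cycle of g (length 24): (-14, 5, 13), (13, 21, -6), (-6, 27, 1), (1, 27, -6), (-6, 21, 13), (13, 5, -14), (-14, 23, 4), (4, 25, -8), (-8, 23, 7), (7, 19, -14), … (14 more)
cycles differ ⇒ inequivalent

no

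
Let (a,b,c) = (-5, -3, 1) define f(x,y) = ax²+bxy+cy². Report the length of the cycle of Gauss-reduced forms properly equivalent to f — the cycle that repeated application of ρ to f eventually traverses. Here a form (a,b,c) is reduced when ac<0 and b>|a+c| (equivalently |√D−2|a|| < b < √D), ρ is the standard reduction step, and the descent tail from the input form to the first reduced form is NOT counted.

D = 29, ⌊√D⌋ = 5
descent: ρ → (1,5,-1)  [lands on river]
river: ρ → (-1,5,1)
ρ-cycle length = 2 (tail of 1 descent step not counted)

2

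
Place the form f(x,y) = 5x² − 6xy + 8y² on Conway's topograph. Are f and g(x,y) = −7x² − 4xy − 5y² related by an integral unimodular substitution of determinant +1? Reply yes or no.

D₁ = -124, D₂ = -124
f: translate: b→4 (≡-6 mod 10), so (5,-6,8)→(5,4,7)
f: reduced (well bottom): (5,4,7) with a≤c, −a<b≤a
g is negative-definite; reduce −g:
−g: flip: (7,4,5)→(5,-4,7)
−g: reduced (well bottom): (5,-4,7) with a≤c, −a<b≤a
flip sign back: reduced form of g is (-5,4,-7)
reduced forms (5, 4, 7) vs (-5, 4, -7) ⇒ inequivalent

no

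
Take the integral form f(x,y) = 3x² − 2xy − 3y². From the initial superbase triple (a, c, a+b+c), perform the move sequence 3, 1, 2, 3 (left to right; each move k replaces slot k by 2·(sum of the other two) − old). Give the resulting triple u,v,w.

start (3,-3,-2) = (f(1,0),f(0,1),f(1,1))
replace slot 3: 2·(3+(-3)) − (-2) = 2 → (3,-3,2)
replace slot 1: 2·((-3)+2) − 3 = -5 → (-5,-3,2)
replace slot 2: 2·((-5)+2) − (-3) = -3 → (-5,-3,2)
replace slot 3: 2·((-5)+(-3)) − 2 = -18 → (-5,-3,-18)

-5,-3,-18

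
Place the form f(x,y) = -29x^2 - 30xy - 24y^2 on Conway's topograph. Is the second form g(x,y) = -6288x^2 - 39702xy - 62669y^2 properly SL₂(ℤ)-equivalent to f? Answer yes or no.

D₁ = -1884, D₂ = -1884
f is negative-definite; reduce −f:
−f: translate: b→-28 (≡30 mod 58), so (29,30,24)→(29,-28,23)
−f: flip: (29,-28,23)→(23,28,29)
−f: translate: b→-18 (≡28 mod 46), so (23,28,29)→(23,-18,24)
−f: reduced (well bottom): (23,-18,24) with a≤c, −a<b≤a
flip sign back: reduced form of f is (-23,18,-24)
g is negative-definite; reduce −g:
−g: translate: b→1974 (≡39702 mod 12576), so (6288,39702,62669)→(6288,1974,155)
−g: flip: (6288,1974,155)→(155,-1974,6288)
−g: translate: b→-114 (≡-1974 mod 310), so (155,-1974,6288)→(155,-114,24)
−g: flip: (155,-114,24)→(24,114,155)
−g: translate: b→18 (≡114 mod 48), so (24,114,155)→(24,18,23)
−g: flip: (24,18,23)→(23,-18,24)
−g: reduced (well bottom): (23,-18,24) with a≤c, −a<b≤a
flip sign back: reduced form of g is (-23,18,-24)
reduced forms (-23, 18, -24) vs (-23, 18, -24) ⇒ equivalent

yes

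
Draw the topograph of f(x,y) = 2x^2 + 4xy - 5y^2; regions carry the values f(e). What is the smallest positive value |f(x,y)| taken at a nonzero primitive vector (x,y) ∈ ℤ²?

river: ρ → (-5,6,1)
river: ρ → (1,6,-5)
river: ρ → (-5,4,2)
river: ρ → (2,4,-5)
closes: descent 0, river 4
min |a| on river = 1

1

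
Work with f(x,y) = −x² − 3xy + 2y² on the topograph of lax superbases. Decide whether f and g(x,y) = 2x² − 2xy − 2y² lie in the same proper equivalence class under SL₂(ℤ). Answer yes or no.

D₁ = 17, D₂ = 20
discriminants differ ⇒ not SL₂(ℤ)-equivalent

no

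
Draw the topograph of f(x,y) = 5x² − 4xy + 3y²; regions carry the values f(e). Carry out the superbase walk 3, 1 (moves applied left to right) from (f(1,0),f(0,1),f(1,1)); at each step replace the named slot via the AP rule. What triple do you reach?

start (5,3,4) = (f(1,0),f(0,1),f(1,1))
replace slot 3: 2·(5+3) − 4 = 12 → (5,3,12)
replace slot 1: 2·(3+12) − 5 = 25 → (25,3,12)

25,3,12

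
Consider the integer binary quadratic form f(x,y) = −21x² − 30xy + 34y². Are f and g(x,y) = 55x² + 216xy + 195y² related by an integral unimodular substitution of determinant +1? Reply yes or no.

D₁ = 3756, D₂ = 3756
river cycle of f (length 12): (34, 30, -21), (-21, 54, 10), (10, 46, -41), (-41, 36, 15), (15, 54, -14), (-14, 58, 7), (7, 54, -30), (-30, 6, 31), (31, 56, -5), (-5, 54, 42), … (2 more)
river cycle of g (length 12): (34, 30, -21), (-21, 54, 10), (10, 46, -41), (-41, 36, 15), (15, 54, -14), (-14, 58, 7), (7, 54, -30), (-30, 6, 31), (31, 56, -5), (-5, 54, 42), … (2 more)
cycles coincide ⇒ equivalent

yes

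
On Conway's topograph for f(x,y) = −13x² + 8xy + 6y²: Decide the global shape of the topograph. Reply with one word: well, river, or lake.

D = b²−4ac = 8² − 4·(-13)·6 = 376
D > 0 non-square ⇒ indefinite ⇒ periodic river

river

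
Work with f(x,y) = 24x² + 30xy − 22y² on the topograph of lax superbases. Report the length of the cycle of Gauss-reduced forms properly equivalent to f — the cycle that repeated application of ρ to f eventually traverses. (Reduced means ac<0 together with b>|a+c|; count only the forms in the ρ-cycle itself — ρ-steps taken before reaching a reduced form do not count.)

D = 3012, ⌊√D⌋ = 54
river: ρ → (-22,14,32)
river: ρ → (32,50,-4)
river: ρ → (-4,54,6)
river: ρ → (6,54,-4)
river: ρ → (-4,50,32)
river: ρ → (32,14,-22)
river: ρ → (-22,30,24)
river: ρ → (24,18,-28)
river: ρ → (-28,38,14)
river: ρ → (14,46,-16)
river: ρ → (-16,50,8)
river: ρ → (8,46,-28)
river: ρ → (-28,10,26)
river: ρ → (26,42,-12)
river: ρ → (-12,54,2)
river: ρ → (2,54,-12)
river: ρ → (-12,42,26)
river: ρ → (26,10,-28)
river: ρ → (-28,46,8)
river: ρ → (8,50,-16)
river: ρ → (-16,46,14)
river: ρ → (14,38,-28)
river: ρ → (-28,18,24)
river: ρ → (24,30,-22)
ρ-cycle length = 24 (tail of 0 descent steps not counted)

24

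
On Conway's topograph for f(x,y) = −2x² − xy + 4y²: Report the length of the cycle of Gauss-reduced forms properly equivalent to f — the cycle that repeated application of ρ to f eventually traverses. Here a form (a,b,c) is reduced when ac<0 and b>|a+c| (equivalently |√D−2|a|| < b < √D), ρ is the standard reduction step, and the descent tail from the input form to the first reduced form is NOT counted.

D = 33, ⌊√D⌋ = 5
descent: ρ → (4,1,-2)
descent: ρ → (-2,3,3)  [lands on river]
river: ρ → (3,3,-2)
river: ρ → (-2,5,1)
river: ρ → (1,5,-2)
ρ-cycle length = 4 (tail of 2 descent steps not counted)

4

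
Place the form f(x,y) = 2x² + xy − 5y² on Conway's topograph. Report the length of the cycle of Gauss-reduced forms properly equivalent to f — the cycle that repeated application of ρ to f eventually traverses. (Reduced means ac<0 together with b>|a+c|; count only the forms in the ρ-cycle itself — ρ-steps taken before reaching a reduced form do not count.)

D = 41, ⌊√D⌋ = 6
descent: ρ → (-5,-1,2)
descent: ρ → (2,5,-2)  [lands on river]
river: ρ → (-2,3,4)
river: ρ → (4,5,-1)
river: ρ → (-1,5,4)
river: ρ → (4,3,-2)
river: ρ → (-2,5,2)
river: ρ → (2,3,-4)
river: ρ → (-4,5,1)
river: ρ → (1,5,-4)
river: ρ → (-4,3,2)
ρ-cycle length = 10 (tail of 2 descent steps not counted)

10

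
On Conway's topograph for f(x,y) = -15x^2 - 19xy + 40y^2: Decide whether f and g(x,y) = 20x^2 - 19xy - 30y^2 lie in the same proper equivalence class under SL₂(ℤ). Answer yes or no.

D₁ = 2761, D₂ = 2761
river cycle of f (length 74): (-15, 41, 18), (18, 31, -25), (-25, 19, 24), (24, 29, -20), (-20, 51, 2), (2, 49, -45), (-45, 41, 6), (6, 43, -38), (-38, 33, 11), (11, 33, -38), … (64 more)
river cycle of g (length 74): (-30, 19, 20), (20, 21, -29), (-29, 37, 12), (12, 35, -32), (-32, 29, 15), (15, 31, -30), (-30, 29, 16), (16, 35, -24), (-24, 13, 27), (27, 41, -10), … (64 more)
cycles differ ⇒ inequivalent

no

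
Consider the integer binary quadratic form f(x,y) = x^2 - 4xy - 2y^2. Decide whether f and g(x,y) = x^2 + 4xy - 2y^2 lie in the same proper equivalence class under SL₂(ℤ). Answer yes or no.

D₁ = 24, D₂ = 24
river cycle of f (length 2): (-2, 4, 1), (1, 4, -2)
river cycle of g (length 2): (-2, 4, 1), (1, 4, -2)
cycles coincide ⇒ equivalent

yes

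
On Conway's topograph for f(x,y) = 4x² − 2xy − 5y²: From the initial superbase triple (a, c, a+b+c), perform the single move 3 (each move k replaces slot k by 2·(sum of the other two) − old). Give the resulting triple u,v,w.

start (4,-5,-3) = (f(1,0),f(0,1),f(1,1))
replace slot 3: 2·(4+(-5)) − (-3) = 1 → (4,-5,1)

4,-5,1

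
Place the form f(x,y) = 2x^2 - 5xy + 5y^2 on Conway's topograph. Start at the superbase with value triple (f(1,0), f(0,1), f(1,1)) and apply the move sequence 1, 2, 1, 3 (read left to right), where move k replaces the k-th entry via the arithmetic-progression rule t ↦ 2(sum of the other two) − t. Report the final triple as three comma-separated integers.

start (2,5,2) = (f(1,0),f(0,1),f(1,1))
replace slot 1: 2·(5+2) − 2 = 12 → (12,5,2)
replace slot 2: 2·(12+2) − 5 = 23 → (12,23,2)
replace slot 1: 2·(23+2) − 12 = 38 → (38,23,2)
replace slot 3: 2·(38+23) − 2 = 120 → (38,23,120)

38,23,120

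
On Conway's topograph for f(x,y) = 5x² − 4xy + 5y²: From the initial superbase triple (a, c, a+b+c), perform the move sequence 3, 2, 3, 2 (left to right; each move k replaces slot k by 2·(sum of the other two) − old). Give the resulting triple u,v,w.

start (5,5,6) = (f(1,0),f(0,1),f(1,1))
replace slot 3: 2·(5+5) − 6 = 14 → (5,5,14)
replace slot 2: 2·(5+14) − 5 = 33 → (5,33,14)
replace slot 3: 2·(5+33) − 14 = 62 → (5,33,62)
replace slot 2: 2·(5+62) − 33 = 101 → (5,101,62)

5,101,62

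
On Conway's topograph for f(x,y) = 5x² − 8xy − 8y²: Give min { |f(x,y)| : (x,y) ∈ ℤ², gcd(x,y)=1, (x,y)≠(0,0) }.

descent: ρ → (-8,8,5)  [lands on river]
river: ρ → (5,12,-4)
river: ρ → (-4,12,5)
river: ρ → (5,8,-8)
closes: descent 1, river 4
min |a| on river = 4

4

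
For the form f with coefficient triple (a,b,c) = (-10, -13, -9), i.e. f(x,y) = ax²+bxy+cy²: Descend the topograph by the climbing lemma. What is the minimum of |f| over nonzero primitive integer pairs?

translate: b→-7 (≡13 mod 20), so (10,13,9)→(10,-7,6)
flip: (10,-7,6)→(6,7,10)
translate: b→-5 (≡7 mod 12), so (6,7,10)→(6,-5,9)
reduced (well bottom): (6,-5,9) with a≤c, −a<b≤a
well minimum |f| = |-6| = 6 (negative-definite)

6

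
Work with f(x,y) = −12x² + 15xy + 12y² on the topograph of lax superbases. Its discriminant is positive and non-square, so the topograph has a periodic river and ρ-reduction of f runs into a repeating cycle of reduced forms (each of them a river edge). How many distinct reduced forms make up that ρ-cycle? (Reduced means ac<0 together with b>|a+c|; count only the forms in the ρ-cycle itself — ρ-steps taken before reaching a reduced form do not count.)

D = 801, ⌊√D⌋ = 28
river: ρ → (12,9,-15)
river: ρ → (-15,21,6)
river: ρ → (6,27,-3)
river: ρ → (-3,27,6)
river: ρ → (6,21,-15)
river: ρ → (-15,9,12)
river: ρ → (12,15,-12)
river: ρ → (-12,9,15)
river: ρ → (15,21,-6)
river: ρ → (-6,27,3)
river: ρ → (3,27,-6)
river: ρ → (-6,21,15)
river: ρ → (15,9,-12)
river: ρ → (-12,15,12)
ρ-cycle length = 14 (tail of 0 descent steps not counted)

14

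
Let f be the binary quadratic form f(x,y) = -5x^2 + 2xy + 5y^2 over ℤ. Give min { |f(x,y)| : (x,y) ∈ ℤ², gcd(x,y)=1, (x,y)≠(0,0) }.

river: ρ → (5,8,-2)
river: ρ → (-2,8,5)
river: ρ → (5,2,-5)
river: ρ → (-5,8,2)
river: ρ → (2,8,-5)
river: ρ → (-5,2,5)
closes: descent 0, river 6
min |a| on river = 2

2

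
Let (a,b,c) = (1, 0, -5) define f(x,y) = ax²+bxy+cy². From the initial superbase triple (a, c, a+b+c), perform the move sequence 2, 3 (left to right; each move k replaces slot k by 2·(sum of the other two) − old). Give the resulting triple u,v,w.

start (1,-5,-4) = (f(1,0),f(0,1),f(1,1))
replace slot 2: 2·(1+(-4)) − (-5) = -1 → (1,-1,-4)
replace slot 3: 2·(1+(-1)) − (-4) = 4 → (1,-1,4)

1,-1,4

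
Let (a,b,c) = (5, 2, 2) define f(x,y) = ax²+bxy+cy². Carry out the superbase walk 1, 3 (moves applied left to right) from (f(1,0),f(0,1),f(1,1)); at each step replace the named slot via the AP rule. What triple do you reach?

start (5,2,9) = (f(1,0),f(0,1),f(1,1))
replace slot 1: 2·(2+9) − 5 = 17 → (17,2,9)
replace slot 3: 2·(17+2) − 9 = 29 → (17,2,29)

17,2,29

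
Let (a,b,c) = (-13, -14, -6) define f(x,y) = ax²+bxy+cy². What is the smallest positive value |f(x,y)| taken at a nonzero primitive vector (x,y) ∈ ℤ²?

translate: b→-12 (≡14 mod 26), so (13,14,6)→(13,-12,5)
flip: (13,-12,5)→(5,12,13)
translate: b→2 (≡12 mod 10), so (5,12,13)→(5,2,6)
reduced (well bottom): (5,2,6) with a≤c, −a<b≤a
well minimum |f| = |-5| = 5 (negative-definite)

5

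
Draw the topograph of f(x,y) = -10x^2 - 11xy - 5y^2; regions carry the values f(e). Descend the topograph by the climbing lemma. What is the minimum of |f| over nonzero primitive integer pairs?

translate: b→-9 (≡11 mod 20), so (10,11,5)→(10,-9,4)
flip: (10,-9,4)→(4,9,10)
translate: b→1 (≡9 mod 8), so (4,9,10)→(4,1,5)
reduced (well bottom): (4,1,5) with a≤c, −a<b≤a
well minimum |f| = |-4| = 4 (negative-definite)

4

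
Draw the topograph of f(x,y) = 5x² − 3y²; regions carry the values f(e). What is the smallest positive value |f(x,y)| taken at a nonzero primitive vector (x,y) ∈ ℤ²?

descent: ρ → (-3,6,2)  [lands on river]
river: ρ → (2,6,-3)
closes: descent 1, river 2
min |a| on river = 2

2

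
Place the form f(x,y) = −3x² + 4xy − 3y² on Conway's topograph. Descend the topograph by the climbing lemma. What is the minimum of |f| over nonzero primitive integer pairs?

translate: b→2 (≡-4 mod 6), so (3,-4,3)→(3,2,2)
flip: (3,2,2)→(2,-2,3)
translate: b→2 (≡-2 mod 4), so (2,-2,3)→(2,2,3)
reduced (well bottom): (2,2,3) with a≤c, −a<b≤a
well minimum |f| = |-2| = 2 (negative-definite)

2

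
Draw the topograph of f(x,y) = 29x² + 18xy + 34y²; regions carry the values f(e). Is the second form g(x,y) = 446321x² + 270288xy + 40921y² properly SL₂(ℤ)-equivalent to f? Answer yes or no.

D₁ = -3620, D₂ = -3620
f: reduced (well bottom): (29,18,34) with a≤c, −a<b≤a
g: flip: (446321,270288,40921)→(40921,-270288,446321)
g: translate: b→-24762 (≡-270288 mod 81842), so (40921,-270288,446321)→(40921,-24762,3746)
g: flip: (40921,-24762,3746)→(3746,24762,40921)
g: translate: b→2286 (≡24762 mod 7492), so (3746,24762,40921)→(3746,2286,349)
g: flip: (3746,2286,349)→(349,-2286,3746)
g: translate: b→-192 (≡-2286 mod 698), so (349,-2286,3746)→(349,-192,29)
g: flip: (349,-192,29)→(29,192,349)
g: translate: b→18 (≡192 mod 58), so (29,192,349)→(29,18,34)
g: reduced (well bottom): (29,18,34) with a≤c, −a<b≤a
reduced forms (29, 18, 34) vs (29, 18, 34) ⇒ equivalent

yes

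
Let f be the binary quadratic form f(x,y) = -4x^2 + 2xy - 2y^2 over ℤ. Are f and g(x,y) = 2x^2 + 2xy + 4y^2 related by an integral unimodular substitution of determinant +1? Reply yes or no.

D₁ = -28, D₂ = -28
f is negative-definite; reduce −f:
−f: flip: (4,-2,2)→(2,2,4)
−f: reduced (well bottom): (2,2,4) with a≤c, −a<b≤a
flip sign back: reduced form of f is (-2,-2,-4)
g: reduced (well bottom): (2,2,4) with a≤c, −a<b≤a
reduced forms (-2, -2, -4) vs (2, 2, 4) ⇒ inequivalent

no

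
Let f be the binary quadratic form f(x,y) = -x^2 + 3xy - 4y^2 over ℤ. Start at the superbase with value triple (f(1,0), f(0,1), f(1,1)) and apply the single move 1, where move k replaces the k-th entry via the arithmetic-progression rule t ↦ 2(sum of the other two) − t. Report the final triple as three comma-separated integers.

start (-1,-4,-2) = (f(1,0),f(0,1),f(1,1))
replace slot 1: 2·((-4)+(-2)) − (-1) = -11 → (-11,-4,-2)

-11,-4,-2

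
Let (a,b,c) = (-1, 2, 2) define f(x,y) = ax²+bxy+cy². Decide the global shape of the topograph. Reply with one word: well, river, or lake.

D = b²−4ac = 2² − 4·(-1)·2 = 12
D > 0 non-square ⇒ indefinite ⇒ periodic river

river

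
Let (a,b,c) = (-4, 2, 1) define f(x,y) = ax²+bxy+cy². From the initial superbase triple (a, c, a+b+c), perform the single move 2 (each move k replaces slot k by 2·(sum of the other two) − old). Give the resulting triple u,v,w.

start (-4,1,-1) = (f(1,0),f(0,1),f(1,1))
replace slot 2: 2·((-4)+(-1)) − 1 = -11 → (-4,-11,-1)

-4,-11,-1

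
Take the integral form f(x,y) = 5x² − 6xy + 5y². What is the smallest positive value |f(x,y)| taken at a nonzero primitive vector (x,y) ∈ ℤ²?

translate: b→4 (≡-6 mod 10), so (5,-6,5)→(5,4,4)
flip: (5,4,4)→(4,-4,5)
translate: b→4 (≡-4 mod 8), so (4,-4,5)→(4,4,5)
reduced (well bottom): (4,4,5) with a≤c, −a<b≤a
well minimum = a = 4

4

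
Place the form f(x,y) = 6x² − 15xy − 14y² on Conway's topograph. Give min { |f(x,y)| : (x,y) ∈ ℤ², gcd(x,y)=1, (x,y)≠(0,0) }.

descent: ρ → (-14,15,6)  [lands on river]
river: ρ → (6,21,-5)
river: ρ → (-5,19,10)
river: ρ → (10,21,-3)
river: ρ → (-3,21,10)
river: ρ → (10,19,-5)
river: ρ → (-5,21,6)
river: ρ → (6,15,-14)
river: ρ → (-14,13,7)
river: ρ → (7,15,-12)
river: ρ → (-12,9,10)
river: ρ → (10,11,-11)
river: ρ → (-11,11,10)
river: ρ → (10,9,-12)
river: ρ → (-12,15,7)
river: ρ → (7,13,-14)
closes: descent 1, river 16
min |a| on river = 3

3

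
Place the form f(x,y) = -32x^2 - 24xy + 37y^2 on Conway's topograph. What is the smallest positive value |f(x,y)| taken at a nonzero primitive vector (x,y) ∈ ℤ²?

descent: ρ → (37,24,-32)  [lands on river]
river: ρ → (-32,40,29)
river: ρ → (29,18,-43)
river: ρ → (-43,68,4)
river: ρ → (4,68,-43)
river: ρ → (-43,18,29)
river: ρ → (29,40,-32)
river: ρ → (-32,24,37)
river: ρ → (37,50,-19)
river: ρ → (-19,64,16)
river: ρ → (16,64,-19)
river: ρ → (-19,50,37)
closes: descent 1, river 12
min |a| on river = 4

4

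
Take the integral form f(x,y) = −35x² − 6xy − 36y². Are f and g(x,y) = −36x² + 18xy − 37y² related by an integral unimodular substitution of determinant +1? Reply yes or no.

D₁ = -5004, D₂ = -5004
f is negative-definite; reduce −f:
−f: reduced (well bottom): (35,6,36) with a≤c, −a<b≤a
flip sign back: reduced form of f is (-35,-6,-36)
g is negative-definite; reduce −g:
−g: reduced (well bottom): (36,-18,37) with a≤c, −a<b≤a
flip sign back: reduced form of g is (-36,18,-37)
reduced forms (-35, -6, -36) vs (-36, 18, -37) ⇒ inequivalent

no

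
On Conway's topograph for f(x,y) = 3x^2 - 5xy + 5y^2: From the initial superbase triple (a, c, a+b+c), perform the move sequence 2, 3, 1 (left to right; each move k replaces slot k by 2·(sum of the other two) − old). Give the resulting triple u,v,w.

start (3,5,3) = (f(1,0),f(0,1),f(1,1))
replace slot 2: 2·(3+3) − 5 = 7 → (3,7,3)
replace slot 3: 2·(3+7) − 3 = 17 → (3,7,17)
replace slot 1: 2·(7+17) − 3 = 45 → (45,7,17)

45,7,17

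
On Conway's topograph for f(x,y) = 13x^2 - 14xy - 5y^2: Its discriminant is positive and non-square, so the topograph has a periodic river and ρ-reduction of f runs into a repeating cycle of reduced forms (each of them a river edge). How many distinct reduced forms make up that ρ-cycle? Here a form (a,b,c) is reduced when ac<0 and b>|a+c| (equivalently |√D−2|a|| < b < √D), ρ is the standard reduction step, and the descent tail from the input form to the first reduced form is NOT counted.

D = 456, ⌊√D⌋ = 21
descent: ρ → (-5,14,13)  [lands on river]
river: ρ → (13,12,-6)
river: ρ → (-6,12,13)
river: ρ → (13,14,-5)
river: ρ → (-5,16,10)
river: ρ → (10,4,-11)
river: ρ → (-11,18,3)
river: ρ → (3,18,-11)
river: ρ → (-11,4,10)
river: ρ → (10,16,-5)
ρ-cycle length = 10 (tail of 1 descent step not counted)

10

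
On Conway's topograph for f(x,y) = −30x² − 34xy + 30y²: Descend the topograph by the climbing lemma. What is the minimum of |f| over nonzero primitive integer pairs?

descent: ρ → (30,34,-30)  [lands on river]
river: ρ → (-30,26,34)
river: ρ → (34,42,-22)
river: ρ → (-22,46,30)
river: ρ → (30,14,-38)
river: ρ → (-38,62,6)
river: ρ → (6,58,-58)
river: ρ → (-58,58,6)
river: ρ → (6,62,-38)
river: ρ → (-38,14,30)
river: ρ → (30,46,-22)
river: ρ → (-22,42,34)
river: ρ → (34,26,-30)
river: ρ → (-30,34,30)
river: ρ → (30,26,-34)
river: ρ → (-34,42,22)
river: ρ → (22,46,-30)
river: ρ → (-30,14,38)
river: ρ → (38,62,-6)
river: ρ → (-6,58,58)
river: ρ → (58,58,-6)
river: ρ → (-6,62,38)
river: ρ → (38,14,-30)
river: ρ → (-30,46,22)
river: ρ → (22,42,-34)
river: ρ → (-34,26,30)
closes: descent 1, river 26
min |a| on river = 6

6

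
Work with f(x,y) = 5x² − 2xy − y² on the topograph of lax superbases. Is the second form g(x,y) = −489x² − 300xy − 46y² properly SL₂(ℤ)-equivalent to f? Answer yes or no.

D₁ = 24, D₂ = 24
river cycle of f (length 2): (-1, 4, 2), (2, 4, -1)
river cycle of g (length 2): (2, 4, -1), (-1, 4, 2)
cycles coincide ⇒ equivalent

yes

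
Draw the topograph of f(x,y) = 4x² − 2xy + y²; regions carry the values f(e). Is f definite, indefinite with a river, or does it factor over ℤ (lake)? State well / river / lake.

D = b²−4ac = (-2)² − 4·4·1 = -12
D < 0 ⇒ definite ⇒ every region one sign ⇒ single well

well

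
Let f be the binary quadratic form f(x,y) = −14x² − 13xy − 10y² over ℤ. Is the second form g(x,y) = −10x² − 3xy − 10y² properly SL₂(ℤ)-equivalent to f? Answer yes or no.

D₁ = -391, D₂ = -391
f is negative-definite; reduce −f:
−f: flip: (14,13,10)→(10,-13,14)
−f: translate: b→7 (≡-13 mod 20), so (10,-13,14)→(10,7,11)
−f: reduced (well bottom): (10,7,11) with a≤c, −a<b≤a
flip sign back: reduced form of f is (-10,-7,-11)
g is negative-definite; reduce −g:
−g: reduced (well bottom): (10,3,10) with a≤c, −a<b≤a
flip sign back: reduced form of g is (-10,-3,-10)
reduced forms (-10, -7, -11) vs (-10, -3, -10) ⇒ inequivalent

no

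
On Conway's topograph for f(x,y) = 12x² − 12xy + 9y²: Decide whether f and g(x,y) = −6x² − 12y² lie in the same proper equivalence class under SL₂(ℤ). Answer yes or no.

D₁ = -288, D₂ = -288
f: translate: b→12 (≡-12 mod 24), so (12,-12,9)→(12,12,9)
f: flip: (12,12,9)→(9,-12,12)
f: translate: b→6 (≡-12 mod 18), so (9,-12,12)→(9,6,9)
f: reduced (well bottom): (9,6,9) with a≤c, −a<b≤a
g is negative-definite; reduce −g:
−g: reduced (well bottom): (6,0,12) with a≤c, −a<b≤a
flip sign back: reduced form of g is (-6,0,-12)
reduced forms (9, 6, 9) vs (-6, 0, -12) ⇒ inequivalent

no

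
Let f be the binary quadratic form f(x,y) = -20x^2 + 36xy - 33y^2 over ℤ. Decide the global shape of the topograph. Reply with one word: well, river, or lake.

D = b²−4ac = 36² − 4·(-20)·(-33) = -1344
D < 0 ⇒ definite ⇒ every region one sign ⇒ single well

well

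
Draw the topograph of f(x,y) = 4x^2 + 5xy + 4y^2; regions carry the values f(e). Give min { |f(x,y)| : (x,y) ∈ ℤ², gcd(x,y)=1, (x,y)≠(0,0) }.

translate: b→-3 (≡5 mod 8), so (4,5,4)→(4,-3,3)
flip: (4,-3,3)→(3,3,4)
reduced (well bottom): (3,3,4) with a≤c, −a<b≤a
well minimum = a = 3

3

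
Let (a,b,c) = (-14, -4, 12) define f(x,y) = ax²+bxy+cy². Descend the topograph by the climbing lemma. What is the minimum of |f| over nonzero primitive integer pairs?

descent: ρ → (12,4,-14)  [lands on river]
river: ρ → (-14,24,2)
river: ρ → (2,24,-14)
river: ρ → (-14,4,12)
river: ρ → (12,20,-6)
river: ρ → (-6,16,18)
river: ρ → (18,20,-4)
river: ρ → (-4,20,18)
river: ρ → (18,16,-6)
river: ρ → (-6,20,12)
closes: descent 1, river 10
min |a| on river = 2

2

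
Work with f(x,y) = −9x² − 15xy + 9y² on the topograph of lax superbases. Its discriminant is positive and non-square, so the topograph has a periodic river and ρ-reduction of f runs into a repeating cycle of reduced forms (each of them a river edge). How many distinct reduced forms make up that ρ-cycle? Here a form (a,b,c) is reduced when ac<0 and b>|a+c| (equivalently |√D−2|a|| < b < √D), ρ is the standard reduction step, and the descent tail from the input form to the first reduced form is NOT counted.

D = 549, ⌊√D⌋ = 23
descent: ρ → (9,15,-9)  [lands on river]
river: ρ → (-9,21,3)
river: ρ → (3,21,-9)
river: ρ → (-9,15,9)
river: ρ → (9,21,-3)
river: ρ → (-3,21,9)
ρ-cycle length = 6 (tail of 1 descent step not counted)

6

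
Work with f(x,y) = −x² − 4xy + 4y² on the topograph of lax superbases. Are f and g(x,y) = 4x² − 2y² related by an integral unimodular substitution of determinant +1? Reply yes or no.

D₁ = 32, D₂ = 32
river cycle of f (length 2): (4, 4, -1), (-1, 4, 4)
river cycle of g (length 2): (-2, 4, 2), (2, 4, -2)
cycles differ ⇒ inequivalent

no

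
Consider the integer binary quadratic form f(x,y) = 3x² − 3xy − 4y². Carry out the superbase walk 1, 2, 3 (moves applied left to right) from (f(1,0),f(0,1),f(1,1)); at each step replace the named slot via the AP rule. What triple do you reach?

start (3,-4,-4) = (f(1,0),f(0,1),f(1,1))
replace slot 1: 2·((-4)+(-4)) − 3 = -19 → (-19,-4,-4)
replace slot 2: 2·((-19)+(-4)) − (-4) = -42 → (-19,-42,-4)
replace slot 3: 2·((-19)+(-42)) − (-4) = -118 → (-19,-42,-118)

-19,-42,-118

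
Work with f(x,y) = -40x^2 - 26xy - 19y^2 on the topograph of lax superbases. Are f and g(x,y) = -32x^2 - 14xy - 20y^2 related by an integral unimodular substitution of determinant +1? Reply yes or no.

D₁ = -2364, D₂ = -2364
f is negative-definite; reduce −f:
−f: flip: (40,26,19)→(19,-26,40)
−f: translate: b→12 (≡-26 mod 38), so (19,-26,40)→(19,12,33)
−f: reduced (well bottom): (19,12,33) with a≤c, −a<b≤a
flip sign back: reduced form of f is (-19,-12,-33)
g is negative-definite; reduce −g:
−g: flip: (32,14,20)→(20,-14,32)
−g: reduced (well bottom): (20,-14,32) with a≤c, −a<b≤a
flip sign back: reduced form of g is (-20,14,-32)
reduced forms (-19, -12, -33) vs (-20, 14, -32) ⇒ inequivalent

no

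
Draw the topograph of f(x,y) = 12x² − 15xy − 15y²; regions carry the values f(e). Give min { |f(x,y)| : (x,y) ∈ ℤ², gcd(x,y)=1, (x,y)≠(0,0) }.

descent: ρ → (-15,15,12)  [lands on river]
river: ρ → (12,9,-18)
river: ρ → (-18,27,3)
river: ρ → (3,27,-18)
river: ρ → (-18,9,12)
river: ρ → (12,15,-15)
closes: descent 1, river 6
min |a| on river = 3

3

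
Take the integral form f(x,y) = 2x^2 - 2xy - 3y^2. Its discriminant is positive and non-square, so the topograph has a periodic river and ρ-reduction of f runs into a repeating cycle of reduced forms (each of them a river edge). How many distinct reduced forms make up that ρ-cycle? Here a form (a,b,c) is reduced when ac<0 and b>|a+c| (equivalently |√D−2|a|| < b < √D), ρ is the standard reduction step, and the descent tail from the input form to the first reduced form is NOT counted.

D = 28, ⌊√D⌋ = 5
descent: ρ → (-3,2,2)  [lands on river]
river: ρ → (2,2,-3)
river: ρ → (-3,4,1)
river: ρ → (1,4,-3)
ρ-cycle length = 4 (tail of 1 descent step not counted)

4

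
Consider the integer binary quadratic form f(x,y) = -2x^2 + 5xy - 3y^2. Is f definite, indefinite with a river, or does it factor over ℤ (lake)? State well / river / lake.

D = b²−4ac = 5² − 4·(-2)·(-3) = 1
D = 1² is a perfect square ⇒ form factors over ℤ ⇒ lakes

lake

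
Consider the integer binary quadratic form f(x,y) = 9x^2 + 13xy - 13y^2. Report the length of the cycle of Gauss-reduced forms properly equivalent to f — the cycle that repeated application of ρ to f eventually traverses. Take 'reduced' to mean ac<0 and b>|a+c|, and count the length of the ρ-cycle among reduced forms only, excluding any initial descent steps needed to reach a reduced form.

D = 637, ⌊√D⌋ = 25
river: ρ → (-13,13,9)
river: ρ → (9,23,-3)
river: ρ → (-3,25,1)
river: ρ → (1,25,-3)
river: ρ → (-3,23,9)
river: ρ → (9,13,-13)
ρ-cycle length = 6 (tail of 0 descent steps not counted)

6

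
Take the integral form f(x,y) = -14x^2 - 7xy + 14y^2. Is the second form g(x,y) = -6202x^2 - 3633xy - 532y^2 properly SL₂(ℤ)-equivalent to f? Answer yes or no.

D₁ = 833, D₂ = 833
river cycle of f (length 6): (14, 7, -14), (-14, 21, 7), (7, 21, -14), (-14, 7, 14), (14, 21, -7), (-7, 21, 14)
river cycle of g (length 6): (-14, 21, 7), (7, 21, -14), (-14, 7, 14), (14, 21, -7), (-7, 21, 14), (14, 7, -14)
cycles coincide ⇒ equivalent

yes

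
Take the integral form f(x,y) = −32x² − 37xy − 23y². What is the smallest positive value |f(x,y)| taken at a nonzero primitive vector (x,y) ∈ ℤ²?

translate: b→-27 (≡37 mod 64), so (32,37,23)→(32,-27,18)
flip: (32,-27,18)→(18,27,32)
translate: b→-9 (≡27 mod 36), so (18,27,32)→(18,-9,23)
reduced (well bottom): (18,-9,23) with a≤c, −a<b≤a
well minimum |f| = |-18| = 18 (negative-definite)

18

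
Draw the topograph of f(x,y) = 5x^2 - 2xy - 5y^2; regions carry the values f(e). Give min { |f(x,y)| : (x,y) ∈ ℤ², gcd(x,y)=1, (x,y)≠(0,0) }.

descent: ρ → (-5,2,5)  [lands on river]
river: ρ → (5,8,-2)
river: ρ → (-2,8,5)
river: ρ → (5,2,-5)
river: ρ → (-5,8,2)
river: ρ → (2,8,-5)
closes: descent 1, river 6
min |a| on river = 2

2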